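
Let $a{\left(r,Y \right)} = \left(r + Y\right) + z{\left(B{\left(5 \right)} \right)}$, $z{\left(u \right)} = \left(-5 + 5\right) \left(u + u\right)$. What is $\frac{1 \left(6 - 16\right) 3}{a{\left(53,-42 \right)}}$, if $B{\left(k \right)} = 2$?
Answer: $- \frac{30}{11} \approx -2.7273$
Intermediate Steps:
$z{\left(u \right)} = 0$ ($z{\left(u \right)} = 0 \cdot 2 u = 0$)
$a{\left(r,Y \right)} = Y + r$ ($a{\left(r,Y \right)} = \left(r + Y\right) + 0 = \left(Y + r\right) + 0 = Y + r$)
$\frac{1 \left(6 - 16\right) 3}{a{\left(53,-42 \right)}} = \frac{1 \left(6 - 16\right) 3}{-42 + 53} = \frac{1 \left(\left(-10\right) 3\right)}{11} = 1 \left(-30\right) \frac{1}{11} = \left(-30\right) \frac{1}{11} = - \frac{30}{11}$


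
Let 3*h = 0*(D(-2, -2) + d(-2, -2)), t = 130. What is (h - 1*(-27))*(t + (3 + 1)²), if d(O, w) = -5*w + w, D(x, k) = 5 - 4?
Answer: 3942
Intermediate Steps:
D(x, k) = 1
d(O, w) = -4*w
h = 0 (h = (0*(1 - 4*(-2)))/3 = (0*(1 + 8))/3 = (0*9)/3 = (⅓)*0 = 0)
(h - 1*(-27))*(t + (3 + 1)²) = (0 - 1*(-27))*(130 + (3 + 1)²) = (0 + 27)*(130 + 4²) = 27*(130 + 16) = 27*146 = 3942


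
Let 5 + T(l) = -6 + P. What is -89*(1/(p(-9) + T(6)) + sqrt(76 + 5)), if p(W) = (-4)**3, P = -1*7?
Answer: -65593/82 ≈ -799.92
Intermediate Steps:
P = -7
p(W) = -64
T(l) = -18 (T(l) = -5 + (-6 - 7) = -5 - 13 = -18)
-89*(1/(p(-9) + T(6)) + sqrt(76 + 5)) = -89*(1/(-64 - 18) + sqrt(76 + 5)) = -89*(1/(-82) + sqrt(81)) = -89*(-1/82 + 9) = -89*737/82 = -65593/82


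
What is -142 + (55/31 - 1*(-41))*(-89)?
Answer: -122416/31 ≈ -3948.9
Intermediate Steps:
-142 + (55/31 - 1*(-41))*(-89) = -142 + (55*(1/31) + 41)*(-89) = -142 + (55/31 + 41)*(-89) = -142 + (1326/31)*(-89) = -142 - 118014/31 = -122416/31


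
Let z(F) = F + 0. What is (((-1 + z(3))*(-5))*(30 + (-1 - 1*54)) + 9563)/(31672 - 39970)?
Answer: -3271/2766 ≈ -1.1826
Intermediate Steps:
z(F) = F
(((-1 + z(3))*(-5))*(30 + (-1 - 1*54)) + 9563)/(31672 - 39970) = (((-1 + 3)*(-5))*(30 + (-1 - 1*54)) + 9563)/(31672 - 39970) = ((2*(-5))*(30 + (-1 - 54)) + 9563)/(-8298) = (-10*(30 - 55) + 9563)*(-1/8298) = (-10*(-25) + 9563)*(-1/8298) = (250 + 9563)*(-1/8298) = 9813*(-1/8298) = -3271/2766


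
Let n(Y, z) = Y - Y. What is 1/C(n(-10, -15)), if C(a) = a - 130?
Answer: -1/130 ≈ -0.0076923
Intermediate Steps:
n(Y, z) = 0
C(a) = -130 + a
1/C(n(-10, -15)) = 1/(-130 + 0) = 1/(-130) = -1/130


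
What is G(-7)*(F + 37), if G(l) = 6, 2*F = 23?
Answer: 291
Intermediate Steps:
F = 23/2 (F = (½)*23 = 23/2 ≈ 11.500)
G(-7)*(F + 37) = 6*(23/2 + 37) = 6*(97/2) = 291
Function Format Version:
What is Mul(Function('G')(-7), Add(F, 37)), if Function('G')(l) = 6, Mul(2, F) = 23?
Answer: 291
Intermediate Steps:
F = Rational(23, 2) (F = Mul(Rational(1, 2), 23) = Rational(23, 2) ≈ 11.500)
Mul(Function('G')(-7), Add(F, 37)) = Mul(6, Add(Rational(23, 2), 37)) = Mul(6, Rational(97, 2)) = 291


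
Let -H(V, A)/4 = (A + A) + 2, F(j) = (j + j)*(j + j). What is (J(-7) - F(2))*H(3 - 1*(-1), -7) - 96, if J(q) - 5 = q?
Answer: -960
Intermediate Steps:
J(q) = 5 + q
F(j) = 4*j² (F(j) = (2*j)*(2*j) = 4*j²)
H(V, A) = -8 - 8*A (H(V, A) = -4*((A + A) + 2) = -4*(2*A + 2) = -4*(2 + 2*A) = -8 - 8*A)
(J(-7) - F(2))*H(3 - 1*(-1), -7) - 96 = ((5 - 7) - 4*2²)*(-8 - 8*(-7)) - 96 = (-2 - 4*4)*(-8 + 56) - 96 = (-2 - 1*16)*48 - 96 = (-2 - 16)*48 - 96 = -18*48 - 96 = -864 - 96 = -960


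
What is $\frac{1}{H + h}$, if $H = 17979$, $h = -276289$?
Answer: $- \frac{1}{258310} \approx -3.8713 \cdot 10^{-6}$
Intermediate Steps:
$\frac{1}{H + h} = \frac{1}{17979 - 276289} = \frac{1}{-258310} = - \frac{1}{258310}$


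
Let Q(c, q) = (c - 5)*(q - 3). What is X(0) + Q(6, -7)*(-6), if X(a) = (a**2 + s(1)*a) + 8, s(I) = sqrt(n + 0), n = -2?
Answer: 68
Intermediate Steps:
s(I) = I*sqrt(2) (s(I) = sqrt(-2 + 0) = sqrt(-2) = I*sqrt(2))
Q(c, q) = (-5 + c)*(-3 + q)
X(a) = 8 + a**2 + I*a*sqrt(2) (X(a) = (a**2 + (I*sqrt(2))*a) + 8 = (a**2 + I*a*sqrt(2)) + 8 = 8 + a**2 + I*a*sqrt(2))
X(0) + Q(6, -7)*(-6) = (8 + 0**2 + I*0*sqrt(2)) + (15 - 5*(-7) - 3*6 + 6*(-7))*(-6) = (8 + 0 + 0) + (15 + 35 - 18 - 42)*(-6) = 8 - 10*(-6) = 8 + 60 = 68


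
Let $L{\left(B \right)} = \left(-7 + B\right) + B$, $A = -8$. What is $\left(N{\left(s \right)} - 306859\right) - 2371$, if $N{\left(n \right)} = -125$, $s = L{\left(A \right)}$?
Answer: $-309355$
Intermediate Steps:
$L{\left(B \right)} = -7 + 2 B$
$s = -23$ ($s = -7 + 2 \left(-8\right) = -7 - 16 = -23$)
$\left(N{\left(s \right)} - 306859\right) - 2371 = \left(-125 - 306859\right) - 2371 = -306984 - 2371 = -309355$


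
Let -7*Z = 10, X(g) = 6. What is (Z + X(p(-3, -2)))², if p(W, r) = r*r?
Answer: 1024/49 ≈ 20.898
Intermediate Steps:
p(W, r) = r²
Z = -10/7 (Z = -⅐*10 = -10/7 ≈ -1.4286)
(Z + X(p(-3, -2)))² = (-10/7 + 6)² = (32/7)² = 1024/49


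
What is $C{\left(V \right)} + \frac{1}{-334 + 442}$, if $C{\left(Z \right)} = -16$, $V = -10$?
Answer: $- \frac{1727}{108} \approx -15.991$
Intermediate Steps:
$C{\left(V \right)} + \frac{1}{-334 + 442} = -16 + \frac{1}{-334 + 442} = -16 + \frac{1}{108} = - \frac{1727}{108}$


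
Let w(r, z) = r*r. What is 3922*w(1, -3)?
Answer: 3922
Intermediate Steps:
w(r, z) = r**2
3922*w(1, -3) = 3922*1**2 = 3922*1 = 3922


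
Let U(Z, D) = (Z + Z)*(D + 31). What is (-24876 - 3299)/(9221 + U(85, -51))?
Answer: -28175/5821 ≈ -4.8402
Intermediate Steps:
U(Z, D) = 2*Z*(31 + D) (U(Z, D) = (2*Z)*(31 + D) = 2*Z*(31 + D))
(-24876 - 3299)/(9221 + U(85, -51)) = (-24876 - 3299)/(9221 + 2*85*(31 - 51)) = -28175/(9221 + 2*85*(-20)) = -28175/(9221 - 3400) = -28175/5821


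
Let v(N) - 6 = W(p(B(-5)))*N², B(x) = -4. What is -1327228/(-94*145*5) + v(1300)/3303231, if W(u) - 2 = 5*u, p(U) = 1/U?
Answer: 745086867928/37519198775 ≈ 19.859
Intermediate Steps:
W(u) = 2 + 5*u
v(N) = 6 + 3*N²/4 (v(N) = 6 + (2 + 5/(-4))*N² = 6 + (2 + 5*(-¼))*N² = 6 + (2 - 5/4)*N² = 6 + 3*N²/4)
-1327228/(-94*145*5) + v(1300)/3303231 = -1327228/(-94*145*5) + (6 + (¾)*1300²)/3303231 = -1327228/((-13630*5)) + (6 + (¾)*1690000)*(1/3303231) = -1327228/(-68150) + (6 + 1267500)*(1/3303231) = -1327228*(-1/68150) + 1267506*(1/3303231) = 663614/34075 + 422502/1101077 = 745086867928/37519198775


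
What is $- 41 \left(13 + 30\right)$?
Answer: $-1763$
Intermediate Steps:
$- 41 \left(13 + 30\right) = \left(-41\right) 43 = -1763$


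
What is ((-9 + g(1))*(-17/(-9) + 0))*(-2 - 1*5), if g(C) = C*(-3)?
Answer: 476/3 ≈ 158.67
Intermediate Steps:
g(C) = -3*C
((-9 + g(1))*(-17/(-9) + 0))*(-2 - 1*5) = ((-9 - 3*1)*(-17/(-9) + 0))*(-2 - 1*5) = ((-9 - 3)*(-17*(-1/9) + 0))*(-2 - 5) = -12*(17/9 + 0)*(-7) = -12*17/9*(-7) = -68/3*(-7) = 476/3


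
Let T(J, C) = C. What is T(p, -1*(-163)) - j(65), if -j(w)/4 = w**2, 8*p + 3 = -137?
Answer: 17063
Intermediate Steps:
p = -35/2 (p = -3/8 + (1/8)*(-137) = -3/8 - 137/8 = -35/2 ≈ -17.500)
j(w) = -4*w**2
T(p, -1*(-163)) - j(65) = -1*(-163) - (-4)*65**2 = 163 - (-4)*4225 = 163 - 1*(-16900) = 163 + 16900 = 17063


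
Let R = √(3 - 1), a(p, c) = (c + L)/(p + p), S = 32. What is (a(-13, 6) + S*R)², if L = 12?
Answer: 346193/169 - 576*√2/13 ≈ 1985.8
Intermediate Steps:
a(p, c) = (12 + c)/(2*p) (a(p, c) = (c + 12)/(p + p) = (12 + c)/((2*p)) = (12 + c)*(1/(2*p)) = (12 + c)/(2*p))
R = √2 ≈ 1.4142
(a(-13, 6) + S*R)² = ((½)*(12 + 6)/(-13) + 32*√2)² = ((½)*(-1/13)*18 + 32*√2)² = (-9/13 + 32*√2)²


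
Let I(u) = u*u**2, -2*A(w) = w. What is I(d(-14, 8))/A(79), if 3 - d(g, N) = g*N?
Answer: -3041750/79 ≈ -38503.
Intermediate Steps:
A(w) = -w/2
d(g, N) = 3 - N*g (d(g, N) = 3 - g*N = 3 - N*g)
I(u) = u**3
I(d(-14, 8))/A(79) = (3 - 1*8*(-14))**3/((-1/2*79)) = (3 + 112)**3/(-79/2) = 115**3*(-2/79) = 1520875*(-2/79) = -3041750/79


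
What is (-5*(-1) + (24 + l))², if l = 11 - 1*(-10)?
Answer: 2500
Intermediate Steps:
l = 21 (l = 11 + 10 = 21)
(-5*(-1) + (24 + l))² = (-5*(-1) + (24 + 21))² = (5 + 45)² = 50² = 2500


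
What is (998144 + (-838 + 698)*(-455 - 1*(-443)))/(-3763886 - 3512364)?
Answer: -499912/3638125 ≈ -0.13741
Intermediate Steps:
(998144 + (-838 + 698)*(-455 - 1*(-443)))/(-3763886 - 3512364) = (998144 - 140*(-455 + 443))/(-7276250) = (998144 - 140*(-12))*(-1/7276250) = (998144 + 1680)*(-1/7276250) = 999824*(-1/7276250) = -499912/3638125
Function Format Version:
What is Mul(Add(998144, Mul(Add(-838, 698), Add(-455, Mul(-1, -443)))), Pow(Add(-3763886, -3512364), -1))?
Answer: Rational(-499912, 3638125) ≈ -0.13741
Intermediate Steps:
Mul(Add(998144, Mul(Add(-838, 698), Add(-455, Mul(-1, -443)))), Pow(Add(-3763886, -3512364), -1)) = Mul(Add(998144, Mul(-140, Add(-455, 443))), Pow(-7276250, -1)) = Mul(Add(998144, Mul(-140, -12)), Rational(-1, 7276250)) = Mul(Add(998144, 1680), Rational(-1, 7276250)) = Mul(999824, Rational(-1, 7276250)) = Rational(-499912, 3638125)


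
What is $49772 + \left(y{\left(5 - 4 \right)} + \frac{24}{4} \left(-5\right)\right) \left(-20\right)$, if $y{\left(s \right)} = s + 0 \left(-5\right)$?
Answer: $50352$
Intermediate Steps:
$y{\left(s \right)} = s$ ($y{\left(s \right)} = s + 0 = s$)
$49772 + \left(y{\left(5 - 4 \right)} + \frac{24}{4} \left(-5\right)\right) \left(-20\right) = 49772 + \left(\left(5 - 4\right) + \frac{24}{4} \left(-5\right)\right) \left(-20\right) = 49772 + \left(\left(5 - 4\right) + 24 \cdot \frac{1}{4} \left(-5\right)\right) \left(-20\right) = 49772 + \left(1 + 6 \left(-5\right)\right) \left(-20\right) = 49772 + \left(1 - 30\right) \left(-20\right) = 49772 - -580 = 49772 + 580 = 50352$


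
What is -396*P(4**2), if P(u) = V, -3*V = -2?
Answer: -264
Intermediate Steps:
V = 2/3 (V = -1/3*(-2) = 2/3 ≈ 0.66667)
P(u) = 2/3
-396*P(4**2) = -396*2/3 = -264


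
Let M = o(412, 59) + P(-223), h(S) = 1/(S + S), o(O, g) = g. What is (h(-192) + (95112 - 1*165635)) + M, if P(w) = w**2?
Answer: -7962241/384 ≈ -20735.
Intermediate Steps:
h(S) = 1/(2*S)
M = 49788 (M = 59 + (-223)**2 = 59 + 49729 = 49788)
(h(-192) + (95112 - 1*165635)) + M = ((1/2)/(-192) + (95112 - 1*165635)) + 49788 = ((1/2)*(-1/192) + (95112 - 165635)) + 49788 = (-1/384 - 70523) + 49788 = -27080833/384 + 49788 = -7962241/384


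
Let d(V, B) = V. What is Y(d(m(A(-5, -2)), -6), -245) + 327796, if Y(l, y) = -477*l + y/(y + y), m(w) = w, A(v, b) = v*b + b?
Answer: 647961/2 ≈ 3.2398e+5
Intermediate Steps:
A(v, b) = b + b*v (A(v, b) = b*v + b = b + b*v)
Y(l, y) = ½ - 477*l (Y(l, y) = -477*l + y/((2*y)) = -477*l + (1/(2*y))*y = -477*l + ½ = ½ - 477*l)
Y(d(m(A(-5, -2)), -6), -245) + 327796 = (½ - (-954)*(1 - 5)) + 327796 = (½ - (-954)*(-4)) + 327796 = (½ - 477*8) + 327796 = (½ - 3816) + 327796 = -7631/2 + 327796 = 647961/2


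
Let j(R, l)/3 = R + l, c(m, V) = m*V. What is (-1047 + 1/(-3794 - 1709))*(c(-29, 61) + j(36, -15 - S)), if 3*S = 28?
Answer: 9990687228/5503 ≈ 1.8155e+6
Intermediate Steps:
c(m, V) = V*m
S = 28/3 (S = (⅓)*28 = 28/3 ≈ 9.3333)
j(R, l) = 3*R + 3*l (j(R, l) = 3*(R + l) = 3*R + 3*l)
(-1047 + 1/(-3794 - 1709))*(c(-29, 61) + j(36, -15 - S)) = (-1047 + 1/(-3794 - 1709))*(61*(-29) + (3*36 + 3*(-15 - 1*28/3))) = (-1047 + 1/(-5503))*(-1769 + (108 + 3*(-15 - 28/3))) = (-1047 - 1/5503)*(-1769 + (108 + 3*(-73/3))) = -5761642*(-1769 + (108 - 73))/5503 = -5761642*(-1769 + 35)/5503 = -5761642/5503*(-1734) = 9990687228/5503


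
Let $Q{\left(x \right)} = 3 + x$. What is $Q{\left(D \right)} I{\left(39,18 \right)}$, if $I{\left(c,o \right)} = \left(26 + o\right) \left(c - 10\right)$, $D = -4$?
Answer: $-1276$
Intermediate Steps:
$I{\left(c,o \right)} = \left(-10 + c\right) \left(26 + o\right)$ ($I{\left(c,o \right)} = \left(26 + o\right) \left(-10 + c\right) = \left(-10 + c\right) \left(26 + o\right)$)
$Q{\left(D \right)} I{\left(39,18 \right)} = \left(3 - 4\right) \left(-260 - 180 + 26 \cdot 39 + 39 \cdot 18\right) = - (-260 - 180 + 1014 + 702) = \left(-1\right) 1276 = -1276$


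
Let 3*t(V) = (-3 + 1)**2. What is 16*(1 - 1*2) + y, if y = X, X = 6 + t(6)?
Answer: -26/3 ≈ -8.6667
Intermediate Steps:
t(V) = 4/3 (t(V) = (-3 + 1)**2/3 = (1/3)*(-2)**2 = (1/3)*4 = 4/3)
X = 22/3 (X = 6 + 4/3 = 22/3 ≈ 7.3333)
y = 22/3 ≈ 7.3333
16*(1 - 1*2) + y = 16*(1 - 1*2) + 22/3 = 16*(1 - 2) + 22/3 = 16*(-1) + 22/3 = -16 + 22/3 = -26/3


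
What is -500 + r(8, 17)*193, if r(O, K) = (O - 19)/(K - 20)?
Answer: 623/3 ≈ 207.67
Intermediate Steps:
r(O, K) = (-19 + O)/(-20 + K)
-500 + r(8, 17)*193 = -500 + ((-19 + 8)/(-20 + 17))*193 = -500 + (-11/(-3))*193 = -500 - ⅓*(-11)*193 = -500 + (11/3)*193 = -500 + 2123/3 = 623/3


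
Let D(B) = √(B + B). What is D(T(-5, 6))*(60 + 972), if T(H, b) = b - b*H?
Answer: 6192*√2 ≈ 8756.8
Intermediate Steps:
T(H, b) = b - H*b
D(B) = √2*√B (D(B) = √(2*B) = √2*√B)
D(T(-5, 6))*(60 + 972) = (√2*√(6*(1 - 1*(-5))))*(60 + 972) = (√2*√(6*(1 + 5)))*1032 = (√2*√(6*6))*1032 = (√2*√36)*1032 = (√2*6)*1032 = (6*√2)*1032 = 6192*√2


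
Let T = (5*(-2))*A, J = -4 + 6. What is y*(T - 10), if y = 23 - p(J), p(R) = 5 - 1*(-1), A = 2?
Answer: -510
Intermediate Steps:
J = 2
T = -20 (T = (5*(-2))*2 = -10*2 = -20)
p(R) = 6 (p(R) = 5 + 1 = 6)
y = 17 (y = 23 - 1*6 = 23 - 6 = 17)
y*(T - 10) = 17*(-20 - 10) = 17*(-30) = -510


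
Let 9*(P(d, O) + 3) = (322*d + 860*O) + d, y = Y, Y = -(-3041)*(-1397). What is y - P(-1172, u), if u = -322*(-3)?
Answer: -38686670/9 ≈ -4.2985e+6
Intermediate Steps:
u = 966
Y = -4248277 (Y = -3041*1397 = -4248277)
y = -4248277
P(d, O) = -3 + 323*d/9 + 860*O/9 (P(d, O) = -3 + ((322*d + 860*O) + d)/9 = -3 + (323*d + 860*O)/9 = -3 + (323*d/9 + 860*O/9) = -3 + 323*d/9 + 860*O/9)
y - P(-1172, u) = -4248277 - (-3 + (323/9)*(-1172) + (860/9)*966) = -4248277 - (-3 - 378556/9 + 276920/3) = -4248277 - 1*452177/9 = -4248277 - 452177/9 = -38686670/9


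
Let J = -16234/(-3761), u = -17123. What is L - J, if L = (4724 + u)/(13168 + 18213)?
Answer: -556071793/118023941 ≈ -4.7115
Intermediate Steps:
L = -12399/31381 (L = (4724 - 17123)/(13168 + 18213) = -12399/31381 ≈ -0.39511)
J = 16234/3761 (J = -16234*(-1/3761) = 16234/3761 ≈ 4.3164)
L - J = -12399/31381 - 1*16234/3761 = -12399/31381 - 16234/3761 = -556071793/118023941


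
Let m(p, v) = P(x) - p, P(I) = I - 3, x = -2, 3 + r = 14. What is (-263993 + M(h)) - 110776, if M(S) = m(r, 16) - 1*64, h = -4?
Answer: -374849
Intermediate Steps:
r = 11 (r = -3 + 14 = 11)
P(I) = -3 + I
m(p, v) = -5 - p (m(p, v) = (-3 - 2) - p = -5 - p)
M(S) = -80 (M(S) = (-5 - 1*11) - 1*64 = (-5 - 11) - 64 = -16 - 64 = -80)
(-263993 + M(h)) - 110776 = (-263993 - 80) - 110776 = -264073 - 110776 = -374849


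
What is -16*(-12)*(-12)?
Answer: -2304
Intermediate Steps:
-16*(-12)*(-12) = 192*(-12) = -2304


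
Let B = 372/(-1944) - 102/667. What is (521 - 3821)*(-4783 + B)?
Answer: 284272715650/18009 ≈ 1.5785e+7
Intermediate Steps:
B = -37201/108054 (B = 372*(-1/1944) - 102*1/667 = -31/162 - 102/667 = -37201/108054 ≈ -0.34428)
(521 - 3821)*(-4783 + B) = (521 - 3821)*(-4783 - 37201/108054) = -3300*(-516859483/108054) = 284272715650/18009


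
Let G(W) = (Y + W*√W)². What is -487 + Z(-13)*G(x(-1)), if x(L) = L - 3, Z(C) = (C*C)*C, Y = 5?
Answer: 85196 + 175760*I ≈ 85196.0 + 1.7576e+5*I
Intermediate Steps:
Z(C) = C³ (Z(C) = C²*C = C³)
x(L) = -3 + L
G(W) = (5 + W^(3/2))² (G(W) = (5 + W*√W)² = (5 + W^(3/2))²)
-487 + Z(-13)*G(x(-1)) = -487 + (-13)³*(5 + (-3 - 1)^(3/2))² = -487 - 2197*(5 + (-4)^(3/2))² = -487 - 2197*(5 - 8*I)²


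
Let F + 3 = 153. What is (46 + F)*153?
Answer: 29988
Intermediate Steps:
F = 150 (F = -3 + 153 = 150)
(46 + F)*153 = (46 + 150)*153 = 196*153 = 29988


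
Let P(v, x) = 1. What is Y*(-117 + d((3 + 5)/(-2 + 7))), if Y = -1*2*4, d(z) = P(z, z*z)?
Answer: 928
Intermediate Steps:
d(z) = 1
Y = -8 (Y = -2*4 = -8)
Y*(-117 + d((3 + 5)/(-2 + 7))) = -8*(-117 + 1) = -8*(-116) = 928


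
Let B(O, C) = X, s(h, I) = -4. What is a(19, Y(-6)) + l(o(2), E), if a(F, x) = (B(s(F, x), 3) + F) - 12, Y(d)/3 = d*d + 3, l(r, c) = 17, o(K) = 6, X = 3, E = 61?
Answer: 27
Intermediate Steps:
B(O, C) = 3
Y(d) = 9 + 3*d² (Y(d) = 3*(d*d + 3) = 3*(d² + 3) = 3*(3 + d²) = 9 + 3*d²)
a(F, x) = -9 + F (a(F, x) = (3 + F) - 12 = -9 + F)
a(19, Y(-6)) + l(o(2), E) = (-9 + 19) + 17 = 10 + 17 = 27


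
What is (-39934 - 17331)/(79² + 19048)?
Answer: -57265/25289 ≈ -2.2644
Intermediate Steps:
(-39934 - 17331)/(79² + 19048) = -57265/(6241 + 19048) = -57265/25289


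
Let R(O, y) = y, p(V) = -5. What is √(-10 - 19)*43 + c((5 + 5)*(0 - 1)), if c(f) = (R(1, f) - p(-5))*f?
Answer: 50 + 43*I*√29 ≈ 50.0 + 231.56*I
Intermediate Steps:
c(f) = f*(5 + f) (c(f) = (f - 1*(-5))*f = (f + 5)*f = (5 + f)*f = f*(5 + f))
√(-10 - 19)*43 + c((5 + 5)*(0 - 1)) = √(-10 - 19)*43 + ((5 + 5)*(0 - 1))*(5 + (5 + 5)*(0 - 1)) = √(-29)*43 + (10*(-1))*(5 + 10*(-1)) = (I*√29)*43 - 10*(5 - 10) = 43*I*√29 - 10*(-5) = 43*I*√29 + 50 = 50 + 43*I*√29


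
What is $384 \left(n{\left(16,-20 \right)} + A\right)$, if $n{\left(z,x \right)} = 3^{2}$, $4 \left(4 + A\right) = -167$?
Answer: $-14112$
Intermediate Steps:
$A = - \frac{183}{4}$ ($A = -4 + \frac{1}{4} \left(-167\right) = -4 - \frac{167}{4} = - \frac{183}{4} \approx -45.75$)
$n{\left(z,x \right)} = 9$
$384 \left(n{\left(16,-20 \right)} + A\right) = 384 \left(9 - \frac{183}{4}\right) = 384 \left(- \frac{147}{4}\right) = -14112$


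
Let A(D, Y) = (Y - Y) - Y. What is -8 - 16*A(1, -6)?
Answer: -104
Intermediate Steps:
A(D, Y) = -Y (A(D, Y) = 0 - Y = -Y)
-8 - 16*A(1, -6) = -8 - (-16)*(-6) = -8 - 16*6 = -8 - 96 = -104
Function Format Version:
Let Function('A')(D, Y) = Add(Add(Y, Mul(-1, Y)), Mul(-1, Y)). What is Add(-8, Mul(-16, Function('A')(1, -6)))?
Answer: -104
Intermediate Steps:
Function('A')(D, Y) = Mul(-1, Y) (Function('A')(D, Y) = Add(0, Mul(-1, Y)) = Mul(-1, Y))
Add(-8, Mul(-16, Function('A')(1, -6))) = Add(-8, Mul(-16, Mul(-1, -6))) = Add(-8, Mul(-16, 6)) = Add(-8, -96) = -104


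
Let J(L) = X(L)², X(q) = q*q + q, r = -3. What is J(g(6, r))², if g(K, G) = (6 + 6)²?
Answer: 190073677455360000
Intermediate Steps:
X(q) = q + q² (X(q) = q² + q = q + q²)
g(K, G) = 144 (g(K, G) = 12² = 144)
J(L) = L²*(1 + L)² (J(L) = (L*(1 + L))² = L²*(1 + L)²)
J(g(6, r))² = (144²*(1 + 144)²)² = (20736*145²)² = (20736*21025)² = 435974400² = 190073677455360000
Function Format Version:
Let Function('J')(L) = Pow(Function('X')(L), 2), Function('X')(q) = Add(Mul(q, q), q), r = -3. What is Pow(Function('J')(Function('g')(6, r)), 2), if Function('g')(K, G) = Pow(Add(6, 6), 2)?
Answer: 190073677455360000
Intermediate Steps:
Function('X')(q) = Add(q, Pow(q, 2)) (Function('X')(q) = Add(Pow(q, 2), q) = Add(q, Pow(q, 2)))
Function('g')(K, G) = 144 (Function('g')(K, G) = Pow(12, 2) = 144)
Function('J')(L) = Mul(Pow(L, 2), Pow(Add(1, L), 2)) (Function('J')(L) = Pow(Mul(L, Add(1, L)), 2) = Mul(Pow(L, 2), Pow(Add(1, L), 2)))
Pow(Function('J')(Function('g')(6, r)), 2) = Pow(Mul(Pow(144, 2), Pow(Add(1, 144), 2)), 2) = Pow(Mul(20736, Pow(145, 2)), 2) = Pow(Mul(20736, 21025), 2) = Pow(435974400, 2) = 190073677455360000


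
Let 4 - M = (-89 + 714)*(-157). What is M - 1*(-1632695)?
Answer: 1730824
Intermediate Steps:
M = 98129 (M = 4 - (-89 + 714)*(-157) = 4 - 625*(-157) = 4 - 1*(-98125) = 4 + 98125 = 98129)
M - 1*(-1632695) = 98129 - 1*(-1632695) = 98129 + 1632695 = 1730824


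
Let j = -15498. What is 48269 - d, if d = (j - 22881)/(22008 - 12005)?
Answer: 482873186/10003 ≈ 48273.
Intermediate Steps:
d = -38379/10003 (d = (-15498 - 22881)/(22008 - 12005) = -38379/10003 ≈ -3.8368)
48269 - d = 48269 - 1*(-38379/10003) = 48269 + 38379/10003 = 482873186/10003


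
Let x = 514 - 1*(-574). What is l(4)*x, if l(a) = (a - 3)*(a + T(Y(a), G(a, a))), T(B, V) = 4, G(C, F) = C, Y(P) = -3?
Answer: 8704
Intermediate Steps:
x = 1088 (x = 514 + 574 = 1088)
l(a) = (-3 + a)*(4 + a) (l(a) = (a - 3)*(a + 4) = (-3 + a)*(4 + a))
l(4)*x = (-12 + 4 + 4**2)*1088 = (-12 + 4 + 16)*1088 = 8*1088 = 8704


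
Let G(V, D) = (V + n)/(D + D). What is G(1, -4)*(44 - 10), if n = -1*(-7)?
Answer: -34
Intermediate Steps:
n = 7
G(V, D) = (7 + V)/(2*D) (G(V, D) = (V + 7)/(D + D) = (7 + V)/((2*D)) = (7 + V)*(1/(2*D)) = (7 + V)/(2*D))
G(1, -4)*(44 - 10) = ((1/2)*(7 + 1)/(-4))*(44 - 10) = ((1/2)*(-1/4)*8)*34 = -1*34 = -34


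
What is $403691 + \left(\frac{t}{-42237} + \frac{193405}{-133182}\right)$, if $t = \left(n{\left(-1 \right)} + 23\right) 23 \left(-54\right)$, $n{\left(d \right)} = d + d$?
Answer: $\frac{252315689069837}{625023126} \approx 4.0369 \cdot 10^{5}$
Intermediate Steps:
$n{\left(d \right)} = 2 d$
$t = -26082$ ($t = \left(2 \left(-1\right) + 23\right) 23 \left(-54\right) = \left(-2 + 23\right) 23 \left(-54\right) = 21 \cdot 23 \left(-54\right) = 483 \left(-54\right) = -26082$)
$403691 + \left(\frac{t}{-42237} + \frac{193405}{-133182}\right) = 403691 + \left(- \frac{26082}{-42237} + \frac{193405}{-133182}\right) = 403691 + \left(\left(-26082\right) \left(- \frac{1}{42237}\right) + 193405 \left(- \frac{1}{133182}\right)\right) = 403691 + \left(\frac{2898}{4693} - \frac{193405}{133182}\right) = 403691 - \frac{521688229}{625023126} = \frac{252315689069837}{625023126}$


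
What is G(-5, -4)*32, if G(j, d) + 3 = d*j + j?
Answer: 384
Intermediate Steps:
G(j, d) = -3 + j + d*j (G(j, d) = -3 + (d*j + j) = -3 + (j + d*j) = -3 + j + d*j)
G(-5, -4)*32 = (-3 - 5 - 4*(-5))*32 = (-3 - 5 + 20)*32 = 12*32 = 384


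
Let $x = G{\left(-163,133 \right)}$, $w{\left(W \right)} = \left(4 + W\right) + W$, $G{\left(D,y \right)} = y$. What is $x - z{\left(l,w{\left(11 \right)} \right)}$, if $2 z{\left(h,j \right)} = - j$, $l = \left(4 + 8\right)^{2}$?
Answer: $146$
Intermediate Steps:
$w{\left(W \right)} = 4 + 2 W$
$l = 144$ ($l = 12^{2} = 144$)
$x = 133$
$z{\left(h,j \right)} = - \frac{j}{2}$ ($z{\left(h,j \right)} = \frac{\left(-1\right) j}{2} = - \frac{j}{2}$)
$x - z{\left(l,w{\left(11 \right)} \right)} = 133 - - \frac{4 + 2 \cdot 11}{2} = 133 - - \frac{4 + 22}{2} = 133 - \left(- \frac{1}{2}\right) 26 = 133 - -13 = 133 + 13 = 146$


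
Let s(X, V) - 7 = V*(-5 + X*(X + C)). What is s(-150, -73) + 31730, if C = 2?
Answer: -1588498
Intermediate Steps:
s(X, V) = 7 + V*(-5 + X*(2 + X)) (s(X, V) = 7 + V*(-5 + X*(X + 2)) = 7 + V*(-5 + X*(2 + X)))
s(-150, -73) + 31730 = (7 - 5*(-73) - 73*(-150)**2 + 2*(-73)*(-150)) + 31730 = (7 + 365 - 73*22500 + 21900) + 31730 = (7 + 365 - 1642500 + 21900) + 31730 = -1620228 + 31730 = -1588498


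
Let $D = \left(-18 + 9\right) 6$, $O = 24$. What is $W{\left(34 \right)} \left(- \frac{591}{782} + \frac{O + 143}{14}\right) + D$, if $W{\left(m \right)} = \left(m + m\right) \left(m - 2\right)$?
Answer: $\frac{3905546}{161} \approx 24258.0$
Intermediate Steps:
$W{\left(m \right)} = 2 m \left(-2 + m\right)$
$D = -54$ ($D = \left(-9\right) 6 = -54$)
$W{\left(34 \right)} \left(- \frac{591}{782} + \frac{O + 143}{14}\right) + D = 2 \cdot 34 \left(-2 + 34\right) \left(- \frac{591}{782} + \frac{24 + 143}{14}\right) - 54 = 2 \cdot 34 \cdot 32 \left(\left(-591\right) \frac{1}{782} + 167 \cdot \frac{1}{14}\right) - 54 = 2176 \left(- \frac{591}{782} + \frac{167}{14}\right) - 54 = 2176 \cdot \frac{30580}{2737} - 54 = \frac{3914240}{161} - 54 = \frac{3905546}{161}$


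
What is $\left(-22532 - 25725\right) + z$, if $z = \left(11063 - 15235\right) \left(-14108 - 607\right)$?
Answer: $61342723$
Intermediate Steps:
$z = 61390980$ ($z = \left(-4172\right) \left(-14715\right) = 61390980$)
$\left(-22532 - 25725\right) + z = \left(-22532 - 25725\right) + 61390980 = -48257 + 61390980 = 61342723$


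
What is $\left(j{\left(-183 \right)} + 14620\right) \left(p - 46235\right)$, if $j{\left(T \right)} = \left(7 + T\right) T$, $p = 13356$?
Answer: $-1539657812$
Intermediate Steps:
$j{\left(T \right)} = T \left(7 + T\right)$
$\left(j{\left(-183 \right)} + 14620\right) \left(p - 46235\right) = \left(- 183 \left(7 - 183\right) + 14620\right) \left(13356 - 46235\right) = \left(\left(-183\right) \left(-176\right) + 14620\right) \left(-32879\right) = \left(32208 + 14620\right) \left(-32879\right) = 46828 \left(-32879\right) = -1539657812$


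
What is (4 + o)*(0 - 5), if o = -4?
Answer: 0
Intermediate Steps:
(4 + o)*(0 - 5) = (4 - 4)*(0 - 5) = 0*(-5) = 0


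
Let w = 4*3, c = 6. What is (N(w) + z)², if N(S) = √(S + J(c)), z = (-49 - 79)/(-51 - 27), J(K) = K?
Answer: 31474/1521 + 128*√2/13 ≈ 34.618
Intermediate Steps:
w = 12
z = 64/39 (z = -128/(-78) = -128*(-1/78) = 64/39 ≈ 1.6410)
N(S) = √(6 + S) (N(S) = √(S + 6) = √(6 + S))
(N(w) + z)² = (√(6 + 12) + 64/39)² = (√18 + 64/39)² = (3*√2 + 64/39)² = (64/39 + 3*√2)²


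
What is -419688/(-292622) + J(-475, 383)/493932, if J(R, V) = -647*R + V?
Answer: 37167432949/18066921213 ≈ 2.0572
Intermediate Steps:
J(R, V) = V - 647*R
-419688/(-292622) + J(-475, 383)/493932 = -419688/(-292622) + (383 - 647*(-475))/493932 = -419688*(-1/292622) + (383 + 307325)*(1/493932) = 209844/146311 + 307708*(1/493932) = 209844/146311 + 76927/123483 = 37167432949/18066921213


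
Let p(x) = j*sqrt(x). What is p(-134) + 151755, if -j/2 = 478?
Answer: 151755 - 956*I*sqrt(134) ≈ 1.5176e+5 - 11067.0*I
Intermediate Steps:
j = -956 (j = -2*478 = -956)
p(x) = -956*sqrt(x)
p(-134) + 151755 = -956*I*sqrt(134) + 151755 = 151755 - 956*I*sqrt(134)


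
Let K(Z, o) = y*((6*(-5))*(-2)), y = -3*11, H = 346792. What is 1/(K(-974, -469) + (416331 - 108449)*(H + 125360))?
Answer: 1/145367100084 ≈ 6.8791e-12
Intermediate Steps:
y = -33
K(Z, o) = -1980 (K(Z, o) = -33*6*(-5)*(-2) = -(-990)*(-2) = -33*60 = -1980)
1/(K(-974, -469) + (416331 - 108449)*(H + 125360)) = 1/(-1980 + (416331 - 108449)*(346792 + 125360)) = 1/(-1980 + 307882*472152) = 1/(-1980 + 145367102064) = 1/145367100084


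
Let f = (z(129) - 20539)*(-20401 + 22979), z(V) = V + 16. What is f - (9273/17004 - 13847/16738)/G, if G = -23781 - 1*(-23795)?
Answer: -34915379992148197/664096888 ≈ -5.2576e+7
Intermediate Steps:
G = 14 (G = -23781 + 23795 = 14)
z(V) = 16 + V
f = -52575732 (f = ((16 + 129) - 20539)*(-20401 + 22979) = (145 - 20539)*2578 = -20394*2578 = -52575732)
f - (9273/17004 - 13847/16738)/G = -52575732 - (9273/17004 - 13847/16738)/14 = -52575732 - (9273*(1/17004) - 13847*1/16738)/14 = -52575732 - (3091/5668 - 13847/16738)/14 = -52575732 - (-13373819)/(47435492*14) = -52575732 - 1*(-13373819/664096888) = -52575732 + 13373819/664096888 = -34915379992148197/664096888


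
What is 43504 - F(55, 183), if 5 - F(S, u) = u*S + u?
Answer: 53747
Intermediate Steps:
F(S, u) = 5 - u - S*u (F(S, u) = 5 - (u*S + u) = 5 - (S*u + u) = 5 - (u + S*u) = 5 + (-u - S*u) = 5 - u - S*u)
43504 - F(55, 183) = 43504 - (5 - 1*183 - 1*55*183) = 43504 - (5 - 183 - 10065) = 43504 - 1*(-10243) = 43504 + 10243 = 53747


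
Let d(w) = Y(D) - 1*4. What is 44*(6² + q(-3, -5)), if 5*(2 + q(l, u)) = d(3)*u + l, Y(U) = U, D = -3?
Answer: 8888/5 ≈ 1777.6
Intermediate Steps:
d(w) = -7 (d(w) = -3 - 1*4 = -3 - 4 = -7)
q(l, u) = -2 - 7*u/5 + l/5 (q(l, u) = -2 + (-7*u + l)/5 = -2 + (l - 7*u)/5 = -2 + (-7*u/5 + l/5) = -2 - 7*u/5 + l/5)
44*(6² + q(-3, -5)) = 44*(6² + (-2 - 7/5*(-5) + (⅕)*(-3))) = 44*(36 + (-2 + 7 - ⅗)) = 44*(36 + 22/5) = 44*(202/5) = 8888/5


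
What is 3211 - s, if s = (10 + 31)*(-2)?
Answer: 3293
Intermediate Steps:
s = -82 (s = 41*(-2) = -82)
3211 - s = 3211 - 1*(-82) = 3211 + 82 = 3293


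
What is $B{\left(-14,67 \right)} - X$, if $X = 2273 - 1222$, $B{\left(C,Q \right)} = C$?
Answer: $-1065$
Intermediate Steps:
$X = 1051$ ($X = 2273 - 1222 = 1051$)
$B{\left(-14,67 \right)} - X = -14 - 1051 = -1065$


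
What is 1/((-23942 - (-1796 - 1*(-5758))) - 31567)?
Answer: -1/59471 ≈ -1.6815e-5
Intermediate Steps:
1/((-23942 - (-1796 - 1*(-5758))) - 31567) = 1/((-23942 - (-1796 + 5758)) - 31567) = 1/((-23942 - 1*3962) - 31567) = 1/((-23942 - 3962) - 31567) = 1/(-27904 - 31567) = 1/(-59471) = -1/59471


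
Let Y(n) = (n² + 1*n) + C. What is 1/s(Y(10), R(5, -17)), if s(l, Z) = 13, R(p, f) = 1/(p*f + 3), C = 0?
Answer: 1/13 ≈ 0.076923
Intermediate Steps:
R(p, f) = 1/(3 + f*p) (R(p, f) = 1/(f*p + 3) = 1/(3 + f*p))
Y(n) = n + n² (Y(n) = (n² + 1*n) + 0 = (n² + n) + 0 = (n + n²) + 0 = n + n²)
1/s(Y(10), R(5, -17)) = 1/13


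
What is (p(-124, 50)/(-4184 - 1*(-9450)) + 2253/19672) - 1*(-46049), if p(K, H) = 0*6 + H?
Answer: 2385177742373/51796376 ≈ 46049.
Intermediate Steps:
p(K, H) = H (p(K, H) = 0 + H = H)
(p(-124, 50)/(-4184 - 1*(-9450)) + 2253/19672) - 1*(-46049) = (50/(-4184 - 1*(-9450)) + 2253/19672) - 1*(-46049) = (50/(-4184 + 9450) + 2253*(1/19672)) + 46049 = (50/5266 + 2253/19672) + 46049 = (50*(1/5266) + 2253/19672) + 46049 = (25/2633 + 2253/19672) + 46049 = 6423949/51796376 + 46049 = 2385177742373/51796376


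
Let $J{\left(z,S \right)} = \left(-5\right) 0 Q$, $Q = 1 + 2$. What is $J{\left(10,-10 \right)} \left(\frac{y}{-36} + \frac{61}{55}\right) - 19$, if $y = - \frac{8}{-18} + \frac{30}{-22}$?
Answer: $-19$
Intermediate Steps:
$y = - \frac{91}{99}$ ($y = \left(-8\right) \left(- \frac{1}{18}\right) + 30 \left(- \frac{1}{22}\right) = \frac{4}{9} - \frac{15}{11} = - \frac{91}{99} \approx -0.91919$)
$Q = 3$
$J{\left(z,S \right)} = 0$ ($J{\left(z,S \right)} = \left(-5\right) 0 \cdot 3 = 0 \cdot 3 = 0$)
$J{\left(10,-10 \right)} \left(\frac{y}{-36} + \frac{61}{55}\right) - 19 = 0 \left(- \frac{91}{99 \left(-36\right)} + \frac{61}{55}\right) - 19 = 0 \left(\left(- \frac{91}{99}\right) \left(- \frac{1}{36}\right) + 61 \cdot \frac{1}{55}\right) - 19 = 0 \left(\frac{91}{3564} + \frac{61}{55}\right) - 19 = 0 \cdot \frac{20219}{17820} - 19 = 0 - 19 = -19$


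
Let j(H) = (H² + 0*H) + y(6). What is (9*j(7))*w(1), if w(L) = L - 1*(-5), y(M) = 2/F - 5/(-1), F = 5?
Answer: 14688/5 ≈ 2937.6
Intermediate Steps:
y(M) = 27/5 (y(M) = 2/5 - 5/(-1) = 2*(⅕) - 5*(-1) = ⅖ + 5 = 27/5)
j(H) = 27/5 + H² (j(H) = (H² + 0*H) + 27/5 = (H² + 0) + 27/5 = H² + 27/5 = 27/5 + H²)
w(L) = 5 + L (w(L) = L + 5 = 5 + L)
(9*j(7))*w(1) = (9*(27/5 + 7²))*(5 + 1) = (9*(27/5 + 49))*6 = (9*(272/5))*6 = (2448/5)*6 = 14688/5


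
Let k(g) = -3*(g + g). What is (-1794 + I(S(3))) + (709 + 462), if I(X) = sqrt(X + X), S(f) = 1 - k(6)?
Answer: -623 + sqrt(74) ≈ -614.40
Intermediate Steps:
k(g) = -6*g
S(f) = 37 (S(f) = 1 - (-6)*6 = 1 - 1*(-36) = 1 + 36 = 37)
I(X) = sqrt(2)*sqrt(X) (I(X) = sqrt(2*X) = sqrt(2)*sqrt(X))
(-1794 + I(S(3))) + (709 + 462) = (-1794 + sqrt(2)*sqrt(37)) + (709 + 462) = (-1794 + sqrt(74)) + 1171 = -623 + sqrt(74)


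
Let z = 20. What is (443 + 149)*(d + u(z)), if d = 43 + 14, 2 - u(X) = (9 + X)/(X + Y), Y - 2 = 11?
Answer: 1135456/33 ≈ 34408.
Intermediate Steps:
Y = 13 (Y = 2 + 11 = 13)
u(X) = 2 - (9 + X)/(13 + X) (u(X) = 2 - (9 + X)/(X + 13) = 2 - (9 + X)/(13 + X))
d = 57
(443 + 149)*(d + u(z)) = (443 + 149)*(57 + (17 + 20)/(13 + 20)) = 592*(57 + 37/33) = 592*(1918/33) = 1135456/33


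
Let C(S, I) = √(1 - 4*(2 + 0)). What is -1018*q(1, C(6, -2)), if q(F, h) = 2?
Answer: -2036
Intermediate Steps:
C(S, I) = I*√7 (C(S, I) = √(1 - 4*2) = √(1 - 8) = √(-7) = I*√7)
-1018*q(1, C(6, -2)) = -1018*2 = -2036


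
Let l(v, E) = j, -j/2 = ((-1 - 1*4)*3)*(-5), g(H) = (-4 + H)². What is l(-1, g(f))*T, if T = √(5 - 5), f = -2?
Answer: 0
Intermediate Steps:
T = 0 (T = √0 = 0)
j = -150 (j = -2*(-1 - 1*4)*3*(-5) = -2*(-1 - 4)*3*(-5) = -2*(-5*3)*(-5) = -(-30)*(-5) = -2*75 = -150)
l(v, E) = -150
l(-1, g(f))*T = -150*0 = 0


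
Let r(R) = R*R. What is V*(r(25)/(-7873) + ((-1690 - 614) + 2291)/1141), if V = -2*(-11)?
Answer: -17940428/8983093 ≈ -1.9971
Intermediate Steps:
V = 22
r(R) = R²
V*(r(25)/(-7873) + ((-1690 - 614) + 2291)/1141) = 22*(25²/(-7873) + ((-1690 - 614) + 2291)/1141) = 22*(625*(-1/7873) + (-2304 + 2291)*(1/1141)) = 22*(-625/7873 - 13*1/1141) = 22*(-625/7873 - 13/1141) = 22*(-815474/8983093) = -17940428/8983093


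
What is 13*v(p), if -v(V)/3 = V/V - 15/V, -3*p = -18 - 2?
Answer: 195/4 ≈ 48.750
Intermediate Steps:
p = 20/3 (p = -(-18 - 2)/3 = -1/3*(-20) = 20/3 ≈ 6.6667)
v(V) = -3 + 45/V (v(V) = -3*(V/V - 15/V) = -3*(1 - 15/V) = -3 + 45/V)
13*v(p) = 13*(-3 + 45/(20/3)) = 13*(-3 + 45*(3/20)) = 13*(-3 + 27/4) = 13*(15/4) = 195/4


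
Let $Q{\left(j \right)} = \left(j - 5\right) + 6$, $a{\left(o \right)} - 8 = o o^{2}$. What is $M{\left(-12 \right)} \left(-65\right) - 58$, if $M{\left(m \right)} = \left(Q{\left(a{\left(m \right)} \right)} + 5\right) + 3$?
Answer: $111157$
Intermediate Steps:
$a{\left(o \right)} = 8 + o^{3}$ ($a{\left(o \right)} = 8 + o o^{2} = 8 + o^{3}$)
$Q{\left(j \right)} = 1 + j$ ($Q{\left(j \right)} = \left(-5 + j\right) + 6 = 1 + j$)
$M{\left(m \right)} = 17 + m^{3}$ ($M{\left(m \right)} = \left(\left(1 + \left(8 + m^{3}\right)\right) + 5\right) + 3 = \left(\left(9 + m^{3}\right) + 5\right) + 3 = \left(14 + m^{3}\right) + 3 = 17 + m^{3}$)
$M{\left(-12 \right)} \left(-65\right) - 58 = \left(17 + \left(-12\right)^{3}\right) \left(-65\right) - 58 = \left(17 - 1728\right) \left(-65\right) - 58 = \left(-1711\right) \left(-65\right) - 58 = 111215 - 58 = 111157$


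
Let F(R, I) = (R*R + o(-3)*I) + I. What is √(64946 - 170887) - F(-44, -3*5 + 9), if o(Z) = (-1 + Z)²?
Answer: -1834 + I*√105941 ≈ -1834.0 + 325.49*I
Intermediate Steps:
F(R, I) = R² + 17*I (F(R, I) = (R*R + (-1 - 3)²*I) + I = (R² + (-4)²*I) + I = (R² + 16*I) + I = R² + 17*I)
√(64946 - 170887) - F(-44, -3*5 + 9) = √(64946 - 170887) - ((-44)² + 17*(-3*5 + 9)) = √(-105941) - (1936 + 17*(-15 + 9)) = I*√105941 - (1936 + 17*(-6)) = I*√105941 - (1936 - 102) = I*√105941 - 1*1834 = I*√105941 - 1834 = -1834 + I*√105941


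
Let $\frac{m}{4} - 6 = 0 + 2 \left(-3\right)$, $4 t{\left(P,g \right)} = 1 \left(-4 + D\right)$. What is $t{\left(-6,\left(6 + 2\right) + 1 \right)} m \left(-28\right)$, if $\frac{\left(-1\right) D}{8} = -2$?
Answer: $0$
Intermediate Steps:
$D = 16$ ($D = \left(-8\right) \left(-2\right) = 16$)
$t{\left(P,g \right)} = 3$ ($t{\left(P,g \right)} = \frac{1 \left(-4 + 16\right)}{4} = \frac{1 \cdot 12}{4} = \frac{1}{4} \cdot 12 = 3$)
$m = 0$ ($m = 24 + 4 \left(0 + 2 \left(-3\right)\right) = 24 + 4 \left(0 - 6\right) = 24 + 4 \left(-6\right) = 24 - 24 = 0$)
$t{\left(-6,\left(6 + 2\right) + 1 \right)} m \left(-28\right) = 3 \cdot 0 \left(-28\right) = 0 \left(-28\right) = 0$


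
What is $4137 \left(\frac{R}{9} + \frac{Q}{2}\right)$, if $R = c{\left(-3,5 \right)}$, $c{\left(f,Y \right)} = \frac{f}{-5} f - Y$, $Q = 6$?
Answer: $\frac{139279}{15} \approx 9285.3$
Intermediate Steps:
$c{\left(f,Y \right)} = - Y - \frac{f^{2}}{5}$ ($c{\left(f,Y \right)} = f \left(- \frac{1}{5}\right) f - Y = - \frac{f}{5} f - Y = - \frac{f^{2}}{5} - Y = - Y - \frac{f^{2}}{5}$)
$R = - \frac{34}{5}$ ($R = \left(-1\right) 5 - \frac{\left(-3\right)^{2}}{5} = -5 - \frac{9}{5} = - \frac{34}{5} \approx -6.8$)
$4137 \left(\frac{R}{9} + \frac{Q}{2}\right) = 4137 \left(- \frac{34}{5 \cdot 9} + \frac{6}{2}\right) = 4137 \left(\left(- \frac{34}{5}\right) \frac{1}{9} + 6 \cdot \frac{1}{2}\right) = 4137 \left(- \frac{34}{45} + 3\right) = 4137 \cdot \frac{101}{45} = \frac{139279}{15}$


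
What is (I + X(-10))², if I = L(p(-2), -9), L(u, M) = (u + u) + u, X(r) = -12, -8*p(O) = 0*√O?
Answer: 144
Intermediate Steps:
p(O) = 0 (p(O) = -0*√O = -⅛*0 = 0)
L(u, M) = 3*u (L(u, M) = 2*u + u = 3*u)
I = 0 (I = 3*0 = 0)
(I + X(-10))² = (0 - 12)² = (-12)² = 144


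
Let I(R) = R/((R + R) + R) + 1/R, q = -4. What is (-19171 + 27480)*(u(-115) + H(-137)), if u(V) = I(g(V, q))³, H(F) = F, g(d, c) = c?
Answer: -1967031115/1728 ≈ -1.1383e+6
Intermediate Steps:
I(R) = ⅓ + 1/R (I(R) = R/(2*R + R) + 1/R = R/((3*R)) + 1/R = R*(1/(3*R)) + 1/R = ⅓ + 1/R)
u(V) = 1/1728 (u(V) = ((⅓)*(3 - 4)/(-4))³ = ((⅓)*(-¼)*(-1))³ = (1/12)³ = 1/1728)
(-19171 + 27480)*(u(-115) + H(-137)) = (-19171 + 27480)*(1/1728 - 137) = 8309*(-236735/1728) = -1967031115/1728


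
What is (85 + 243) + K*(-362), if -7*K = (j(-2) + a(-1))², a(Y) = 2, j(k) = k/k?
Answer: 5554/7 ≈ 793.43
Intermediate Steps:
j(k) = 1
K = -9/7 (K = -(1 + 2)²/7 = -⅐*3² = -⅐*9 = -9/7 ≈ -1.2857)
(85 + 243) + K*(-362) = (85 + 243) - 9/7*(-362) = 328 + 3258/7 = 5554/7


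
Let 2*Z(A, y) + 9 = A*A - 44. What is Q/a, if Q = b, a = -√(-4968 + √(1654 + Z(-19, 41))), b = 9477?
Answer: 9477*I/(2*√(1242 - √113)) ≈ 135.04*I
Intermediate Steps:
Z(A, y) = -53/2 + A²/2 (Z(A, y) = -9/2 + (A*A - 44)/2 = -9/2 + (A² - 44)/2 = -9/2 + (-44 + A²)/2 = -9/2 + (-22 + A²/2) = -53/2 + A²/2)
a = -√(-4968 + 4*√113) (a = -√(-4968 + √(1654 + (-53/2 + (½)*(-19)²))) = -√(-4968 + √(1654 + (-53/2 + (½)*361))) = -√(-4968 + √(1654 + (-53/2 + 361/2))) = -√(-4968 + √(1654 + 154)) = -√(-4968 + √1808) = -√(-4968 + 4*√113) ≈ -70.182*I)
Q = 9477
Q/a = 9477/((-2*I*√(1242 - √113))) = 9477*(I/(2*√(1242 - √113))) = 9477*I/(2*√(1242 - √113))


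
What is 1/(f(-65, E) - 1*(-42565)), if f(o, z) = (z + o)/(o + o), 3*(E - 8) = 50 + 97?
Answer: 65/2766729 ≈ 2.3493e-5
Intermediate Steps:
E = 57 (E = 8 + (50 + 97)/3 = 8 + (1/3)*147 = 8 + 49 = 57)
f(o, z) = (o + z)/(2*o) (f(o, z) = (o + z)/((2*o)) = (o + z)*(1/(2*o)) = (o + z)/(2*o))
1/(f(-65, E) - 1*(-42565)) = 1/((1/2)*(-65 + 57)/(-65) - 1*(-42565)) = 1/((1/2)*(-1/65)*(-8) + 42565) = 1/(4/65 + 42565) = 1/(2766729/65) = 65/2766729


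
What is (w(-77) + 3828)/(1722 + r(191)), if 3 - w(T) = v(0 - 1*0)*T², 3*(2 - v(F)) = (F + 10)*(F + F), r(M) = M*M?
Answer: -349/1661 ≈ -0.21011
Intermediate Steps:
r(M) = M²
v(F) = 2 - 2*F*(10 + F)/3 (v(F) = 2 - (F + 10)*(F + F)/3 = 2 - (10 + F)*2*F/3 = 2 - 2*F*(10 + F)/3)
w(T) = 3 - 2*T² (w(T) = 3 - (2 - 20*(0 - 1*0)/3 - 2*(0 - 1*0)²/3)*T² = 3 - (2 - 20*(0 + 0)/3 - 2*(0 + 0)²/3)*T² = 3 - (2 - 20/3*0 - ⅔*0²)*T² = 3 - (2 + 0 - ⅔*0)*T² = 3 - (2 + 0 + 0)*T² = 3 - 2*T²)
(w(-77) + 3828)/(1722 + r(191)) = ((3 - 2*(-77)²) + 3828)/(1722 + 191²) = ((3 - 2*5929) + 3828)/(1722 + 36481) = ((3 - 11858) + 3828)/38203 = (-11855 + 3828)*(1/38203) = -8027*1/38203 = -349/1661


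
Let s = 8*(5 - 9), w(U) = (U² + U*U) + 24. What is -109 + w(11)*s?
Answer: -8621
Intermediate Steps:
w(U) = 24 + 2*U² (w(U) = (U² + U²) + 24 = 2*U² + 24 = 24 + 2*U²)
s = -32 (s = 8*(-4) = -32)
-109 + w(11)*s = -109 + (24 + 2*11²)*(-32) = -109 + (24 + 2*121)*(-32) = -109 + (24 + 242)*(-32) = -109 + 266*(-32) = -109 - 8512 = -8621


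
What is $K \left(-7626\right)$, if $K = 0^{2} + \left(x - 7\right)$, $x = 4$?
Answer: $22878$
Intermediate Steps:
$K = -3$ ($K = 0^{2} + \left(4 - 7\right) = 0 - 3 = -3$)
$K \left(-7626\right) = \left(-3\right) \left(-7626\right) = 22878$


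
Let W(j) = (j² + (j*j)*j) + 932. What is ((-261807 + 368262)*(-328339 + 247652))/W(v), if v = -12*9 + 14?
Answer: 8589534585/820816 ≈ 10465.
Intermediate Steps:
v = -94 (v = -108 + 14 = -94)
W(j) = 932 + j² + j³ (W(j) = (j² + j²*j) + 932 = (j² + j³) + 932 = 932 + j² + j³)
((-261807 + 368262)*(-328339 + 247652))/W(v) = ((-261807 + 368262)*(-328339 + 247652))/(932 + (-94)² + (-94)³) = (106455*(-80687))/(932 + 8836 - 830584) = -8589534585/(-820816) = -8589534585*(-1/820816) = 8589534585/820816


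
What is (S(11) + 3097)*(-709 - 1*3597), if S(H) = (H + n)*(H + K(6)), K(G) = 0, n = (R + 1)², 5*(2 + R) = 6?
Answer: -346465066/25 ≈ -1.3859e+7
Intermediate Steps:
R = -⅘ (R = -2 + (⅕)*6 = -2 + 6/5 = -⅘ ≈ -0.80000)
n = 1/25 (n = (-⅘ + 1)² = (⅕)² = 1/25 ≈ 0.040000)
S(H) = H*(1/25 + H) (S(H) = (H + 1/25)*(H + 0) = (1/25 + H)*H = H*(1/25 + H))
(S(11) + 3097)*(-709 - 1*3597) = (11*(1/25 + 11) + 3097)*(-709 - 1*3597) = (11*(276/25) + 3097)*(-709 - 3597) = (3036/25 + 3097)*(-4306) = (80461/25)*(-4306) = -346465066/25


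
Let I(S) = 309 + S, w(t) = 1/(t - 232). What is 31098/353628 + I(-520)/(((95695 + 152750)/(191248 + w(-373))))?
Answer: -43579373469019/268452275850 ≈ -162.34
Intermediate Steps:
w(t) = 1/(-232 + t)
31098/353628 + I(-520)/(((95695 + 152750)/(191248 + w(-373)))) = 31098/353628 + (309 - 520)/(((95695 + 152750)/(191248 + 1/(-232 - 373)))) = 31098*(1/353628) - 211/(248445/(191248 + 1/(-605))) = 5183/58938 - 211/(248445/(191248 - 1/605)) = 5183/58938 - 211/(248445/(115705039/605)) = 5183/58938 - 211/(248445*(605/115705039)) = 5183/58938 - 211/150309225/115705039 = 5183/58938 - 211*115705039/150309225 = 5183/58938 - 24413763229/150309225 = -43579373469019/268452275850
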